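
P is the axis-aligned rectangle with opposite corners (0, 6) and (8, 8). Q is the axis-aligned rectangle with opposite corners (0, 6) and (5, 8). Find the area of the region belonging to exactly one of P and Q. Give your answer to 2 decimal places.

6.00

|P∩Q|: x∈[0,5], y∈[6,8] → 5·2 = 10.
|P △ Q| = |P| + |Q| − 2·|P∩Q| = 16 + 10 − 20 = 6.00.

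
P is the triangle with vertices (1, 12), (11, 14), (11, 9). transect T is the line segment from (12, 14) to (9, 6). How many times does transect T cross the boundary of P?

The segment meets the boundary at (10.213,9.236), (11,11.333).

2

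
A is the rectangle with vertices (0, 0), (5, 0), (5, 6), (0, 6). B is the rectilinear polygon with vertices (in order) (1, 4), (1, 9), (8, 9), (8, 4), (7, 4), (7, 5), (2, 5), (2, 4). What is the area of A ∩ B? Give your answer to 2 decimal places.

The intersection is the polygon with vertices (5,6), (5,5), (2,5), (2,4), (1,4), (1,6).
By the shoelace formula its area is 5.00.

5.00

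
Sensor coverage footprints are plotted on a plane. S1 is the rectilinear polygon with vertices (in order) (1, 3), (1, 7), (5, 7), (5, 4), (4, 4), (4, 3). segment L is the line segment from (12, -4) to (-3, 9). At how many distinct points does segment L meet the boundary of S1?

2

The segment meets the boundary at (1,5.533), (3.923,3).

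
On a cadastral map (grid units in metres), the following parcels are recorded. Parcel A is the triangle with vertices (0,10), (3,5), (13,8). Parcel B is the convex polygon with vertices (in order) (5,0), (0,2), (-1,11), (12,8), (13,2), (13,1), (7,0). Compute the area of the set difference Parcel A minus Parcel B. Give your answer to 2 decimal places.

0.37

|Parcel A| = 29.5, |Parcel A∩Parcel B| = 29.1264.
|Parcel A ∖ Parcel B| = |Parcel A| − |Parcel A∩Parcel B| = 29.5 − 29.1264 = 0.37.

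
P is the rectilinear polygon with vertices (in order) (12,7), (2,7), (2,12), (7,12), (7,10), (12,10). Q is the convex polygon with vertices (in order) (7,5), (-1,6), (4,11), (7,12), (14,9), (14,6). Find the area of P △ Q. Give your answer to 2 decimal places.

|P| = 40, |Q| = 68, |P∩Q| = 34.4762.
|P △ Q| = |P| + |Q| − 2·|P∩Q| = 40 + 68 − 68.9524 = 39.05.

39.05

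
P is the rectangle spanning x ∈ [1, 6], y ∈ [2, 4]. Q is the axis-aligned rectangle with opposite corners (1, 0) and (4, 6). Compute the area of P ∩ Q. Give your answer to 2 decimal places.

6.00

|P∩Q|: x∈[1,4], y∈[2,4] → 3·2 = 6.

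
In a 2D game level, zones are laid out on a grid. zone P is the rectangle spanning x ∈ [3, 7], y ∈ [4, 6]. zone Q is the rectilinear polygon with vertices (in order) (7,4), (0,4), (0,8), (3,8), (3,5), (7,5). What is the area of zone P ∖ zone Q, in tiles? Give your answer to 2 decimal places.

4.00

|zone P| = 8, |zone P∩zone Q| = 4.
|zone P ∖ zone Q| = |zone P| − |zone P∩zone Q| = 8 − 4 = 4.00.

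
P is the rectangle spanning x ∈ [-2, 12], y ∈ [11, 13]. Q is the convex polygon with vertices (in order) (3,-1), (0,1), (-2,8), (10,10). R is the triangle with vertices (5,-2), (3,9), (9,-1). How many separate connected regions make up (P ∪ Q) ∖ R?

3

(P ∪ Q) ∖ R splits into 3 disjoint pieces (area 28, area 40.1516, area 18.9831).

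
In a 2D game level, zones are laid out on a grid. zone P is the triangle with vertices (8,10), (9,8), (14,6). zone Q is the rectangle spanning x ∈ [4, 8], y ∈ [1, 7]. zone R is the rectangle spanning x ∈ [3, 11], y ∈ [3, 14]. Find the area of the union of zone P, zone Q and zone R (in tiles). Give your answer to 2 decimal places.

By inclusion–exclusion:
Individual areas: |zone P| = 4, |zone Q| = 24, |zone R| = 88.
|zone P∩zone Q| = 0.
|zone P∩zone R| = 2.8.
|zone Q∩zone R|: x∈[4,8], y∈[3,7] → 4·4 = 16.
|zone P∩zone Q∩zone R| = 0.
|zone P ∪ zone Q ∪ zone R| = 116 − 18.8 + 0 = 97.20.

97.20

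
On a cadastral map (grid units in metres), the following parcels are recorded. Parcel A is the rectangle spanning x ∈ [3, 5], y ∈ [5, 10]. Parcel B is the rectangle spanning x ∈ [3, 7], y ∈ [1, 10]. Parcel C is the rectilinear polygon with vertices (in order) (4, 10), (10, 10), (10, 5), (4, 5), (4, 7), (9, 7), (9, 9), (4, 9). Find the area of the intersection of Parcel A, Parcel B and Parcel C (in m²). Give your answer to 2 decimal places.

3.00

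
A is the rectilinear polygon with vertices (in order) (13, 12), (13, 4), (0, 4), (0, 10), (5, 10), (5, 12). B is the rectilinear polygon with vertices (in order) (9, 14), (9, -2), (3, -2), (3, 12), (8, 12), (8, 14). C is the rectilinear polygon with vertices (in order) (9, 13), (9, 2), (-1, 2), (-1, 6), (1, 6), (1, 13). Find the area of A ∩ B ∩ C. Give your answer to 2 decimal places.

44.00

The intersection is the polygon with vertices (3,10), (5,10), (5,12), (8,12), (9,12), (9,4), (3,4).
By the shoelace formula its area is 44.00.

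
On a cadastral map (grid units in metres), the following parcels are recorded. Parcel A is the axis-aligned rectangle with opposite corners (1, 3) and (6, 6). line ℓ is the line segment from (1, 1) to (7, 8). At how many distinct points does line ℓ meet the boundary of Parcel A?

2

The segment meets the boundary at (5.286,6), (2.714,3).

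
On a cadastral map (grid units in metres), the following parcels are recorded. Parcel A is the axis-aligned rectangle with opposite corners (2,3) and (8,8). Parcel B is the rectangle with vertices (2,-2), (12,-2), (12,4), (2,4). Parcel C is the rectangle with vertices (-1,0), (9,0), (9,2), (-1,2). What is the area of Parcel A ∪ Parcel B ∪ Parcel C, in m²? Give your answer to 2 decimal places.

By inclusion–exclusion:
Individual areas: |Parcel A| = 30, |Parcel B| = 60, |Parcel C| = 20.
|Parcel A∩Parcel B|: x∈[2,8], y∈[3,4] → 6·1 = 6.
|Parcel A∩Parcel C| = 0 (no overlap).
|Parcel B∩Parcel C|: x∈[2,9], y∈[0,2] → 7·2 = 14.
|Parcel A∩Parcel B∩Parcel C| = 0.
|Parcel A ∪ Parcel B ∪ Parcel C| = 110 − 20 + 0 = 90.00.

90.00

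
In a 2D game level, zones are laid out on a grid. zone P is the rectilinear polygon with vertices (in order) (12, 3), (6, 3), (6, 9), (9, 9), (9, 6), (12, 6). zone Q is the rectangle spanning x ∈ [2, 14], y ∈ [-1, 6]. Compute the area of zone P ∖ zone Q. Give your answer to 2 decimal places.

9.00

|zone P| = 27, |zone P∩zone Q| = 18.
|zone P ∖ zone Q| = |zone P| − |zone P∩zone Q| = 27 − 18 = 9.00.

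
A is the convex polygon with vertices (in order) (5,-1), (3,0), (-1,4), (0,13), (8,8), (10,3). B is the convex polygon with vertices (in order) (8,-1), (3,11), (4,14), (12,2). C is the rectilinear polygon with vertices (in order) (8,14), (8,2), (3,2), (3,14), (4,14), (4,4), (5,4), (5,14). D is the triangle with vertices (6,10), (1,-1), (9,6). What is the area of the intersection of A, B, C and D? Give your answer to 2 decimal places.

12.21

The intersection is the polygon with vertices (5,7.8), (5.734,9.416), (7.059,8.588), (8,7.333), (8,5.125), (6.13,3.489), (5,6.2).
By the shoelace formula its area is 12.21.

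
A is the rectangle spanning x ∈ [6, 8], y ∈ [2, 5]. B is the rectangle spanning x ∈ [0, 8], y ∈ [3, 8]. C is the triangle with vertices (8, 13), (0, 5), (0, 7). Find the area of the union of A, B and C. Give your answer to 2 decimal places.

46.17

By inclusion–exclusion:
Individual areas: |A| = 6, |B| = 40, |C| = 8.
|A∩B|: x∈[6,8], y∈[3,5] → 2·2 = 4.
|A∩C| = 0.
|B∩C| = 3.8333.
|A∩B∩C| = 0.
|A ∪ B ∪ C| = 54 − 7.8333 + 0 = 46.17.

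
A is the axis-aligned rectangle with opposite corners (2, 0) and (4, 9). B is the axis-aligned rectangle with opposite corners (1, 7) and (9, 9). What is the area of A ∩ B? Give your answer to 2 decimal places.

|A∩B|: x∈[2,4], y∈[7,9] → 2·2 = 4.

4.00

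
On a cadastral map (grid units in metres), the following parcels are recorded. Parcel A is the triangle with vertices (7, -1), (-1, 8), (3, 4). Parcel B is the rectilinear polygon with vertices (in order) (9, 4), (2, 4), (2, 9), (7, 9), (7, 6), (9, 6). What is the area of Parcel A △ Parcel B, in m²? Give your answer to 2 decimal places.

30.35

|Parcel A| = 2, |Parcel B| = 29, |Parcel A∩Parcel B| = 0.3264.
|Parcel A △ Parcel B| = |Parcel A| + |Parcel B| − 2·|Parcel A∩Parcel B| = 2 + 29 − 0.6528 = 30.35.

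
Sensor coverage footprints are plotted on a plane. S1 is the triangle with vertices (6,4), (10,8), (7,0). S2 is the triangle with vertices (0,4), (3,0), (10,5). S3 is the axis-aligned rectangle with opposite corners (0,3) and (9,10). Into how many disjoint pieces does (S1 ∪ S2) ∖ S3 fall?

3

(S1 ∪ S2) ∖ S3 splits into 3 disjoint pieces (area 0.8333, area 0.3071, area 12.214).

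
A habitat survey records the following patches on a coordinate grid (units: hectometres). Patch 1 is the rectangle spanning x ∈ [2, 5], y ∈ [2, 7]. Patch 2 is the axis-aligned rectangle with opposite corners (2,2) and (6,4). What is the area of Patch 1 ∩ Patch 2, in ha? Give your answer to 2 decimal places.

|Patch 1∩Patch 2|: x∈[2,5], y∈[2,4] → 3·2 = 6.

6.00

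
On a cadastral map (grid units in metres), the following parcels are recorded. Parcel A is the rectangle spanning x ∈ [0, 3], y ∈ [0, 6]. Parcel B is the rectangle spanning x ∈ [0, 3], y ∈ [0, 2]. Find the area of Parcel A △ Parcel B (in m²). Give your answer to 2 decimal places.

12.00

|Parcel A∩Parcel B|: x∈[0,3], y∈[0,2] → 3·2 = 6.
|Parcel A △ Parcel B| = |Parcel A| + |Parcel B| − 2·|Parcel A∩Parcel B| = 18 + 6 − 12 = 12.00.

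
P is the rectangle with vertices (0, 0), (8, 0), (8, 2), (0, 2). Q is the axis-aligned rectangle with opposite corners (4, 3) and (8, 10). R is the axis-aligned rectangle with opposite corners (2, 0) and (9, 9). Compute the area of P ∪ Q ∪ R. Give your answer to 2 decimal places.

By inclusion–exclusion:
Individual areas: |P| = 16, |Q| = 28, |R| = 63.
|P∩Q| = 0 (no overlap).
|P∩R|: x∈[2,8], y∈[0,2] → 6·2 = 12.
|Q∩R|: x∈[4,8], y∈[3,9] → 4·6 = 24.
|P∩Q∩R| = 0.
|P ∪ Q ∪ R| = 107 − 36 + 0 = 71.00.

71.00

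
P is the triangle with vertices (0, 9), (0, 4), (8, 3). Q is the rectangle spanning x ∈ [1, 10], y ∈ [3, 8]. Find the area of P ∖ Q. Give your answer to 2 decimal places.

4.73

|P| = 20, |P∩Q| = 15.2708.
|P ∖ Q| = |P| − |P∩Q| = 20 − 15.2708 = 4.73.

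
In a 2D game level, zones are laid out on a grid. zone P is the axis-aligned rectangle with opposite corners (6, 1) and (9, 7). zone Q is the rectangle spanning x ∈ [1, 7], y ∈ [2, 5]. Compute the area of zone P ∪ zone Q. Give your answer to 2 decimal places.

By inclusion–exclusion:
Individual areas: |zone P| = 18, |zone Q| = 18.
|zone P∩zone Q|: x∈[6,7], y∈[2,5] → 1·3 = 3.
|zone P ∪ zone Q| = 36 − 3 = 33.00.

33.00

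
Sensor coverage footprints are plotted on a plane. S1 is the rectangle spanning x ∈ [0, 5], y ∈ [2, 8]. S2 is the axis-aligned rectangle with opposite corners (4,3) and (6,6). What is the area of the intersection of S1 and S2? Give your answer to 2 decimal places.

3.00

|S1∩S2|: x∈[4,5], y∈[3,6] → 1·3 = 3.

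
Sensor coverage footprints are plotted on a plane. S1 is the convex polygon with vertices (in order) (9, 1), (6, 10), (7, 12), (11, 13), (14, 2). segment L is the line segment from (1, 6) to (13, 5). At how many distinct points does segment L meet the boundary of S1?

1

The segment meets the boundary at (7.514,5.457).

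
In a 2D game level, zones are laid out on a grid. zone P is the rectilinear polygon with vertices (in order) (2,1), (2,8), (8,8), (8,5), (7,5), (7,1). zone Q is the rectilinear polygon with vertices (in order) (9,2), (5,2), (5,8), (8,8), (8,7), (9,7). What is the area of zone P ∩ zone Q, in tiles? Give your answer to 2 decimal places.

15.00

The intersection is the polygon with vertices (8,8), (8,7), (8,5), (7,5), (7,2), (5,2), (5,8).
By the shoelace formula its area is 15.00.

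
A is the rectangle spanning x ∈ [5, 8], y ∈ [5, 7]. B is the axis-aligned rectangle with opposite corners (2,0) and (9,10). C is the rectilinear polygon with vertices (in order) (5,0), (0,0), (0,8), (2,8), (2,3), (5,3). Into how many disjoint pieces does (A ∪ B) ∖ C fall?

(A ∪ B) ∖ C is a single connected region.

1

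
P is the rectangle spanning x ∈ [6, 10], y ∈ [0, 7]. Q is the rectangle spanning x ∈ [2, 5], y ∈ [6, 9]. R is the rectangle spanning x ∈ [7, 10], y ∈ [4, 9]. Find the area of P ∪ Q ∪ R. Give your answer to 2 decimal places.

43.00

By inclusion–exclusion:
Individual areas: |P| = 28, |Q| = 9, |R| = 15.
|P∩Q| = 0 (no overlap).
|P∩R|: x∈[7,10], y∈[4,7] → 3·3 = 9.
|Q∩R| = 0 (no overlap).
|P∩Q∩R| = 0.
|P ∪ Q ∪ R| = 52 − 9 + 0 = 43.00.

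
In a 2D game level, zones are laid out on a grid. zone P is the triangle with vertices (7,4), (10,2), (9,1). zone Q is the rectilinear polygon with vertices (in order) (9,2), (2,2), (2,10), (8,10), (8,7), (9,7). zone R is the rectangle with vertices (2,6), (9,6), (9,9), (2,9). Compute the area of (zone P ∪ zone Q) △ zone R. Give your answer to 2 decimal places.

|zone P ∪ zone Q| = 54.1667.
|(zone P ∪ zone Q) ∩ zone R| = 19.
|(zone P ∪ zone Q) △ zone R| = 54.1667 + 21 − 38 = 37.17.

37.17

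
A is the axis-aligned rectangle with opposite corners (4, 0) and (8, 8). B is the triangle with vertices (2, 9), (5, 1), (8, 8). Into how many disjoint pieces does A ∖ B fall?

A ∖ B is a single connected region.

1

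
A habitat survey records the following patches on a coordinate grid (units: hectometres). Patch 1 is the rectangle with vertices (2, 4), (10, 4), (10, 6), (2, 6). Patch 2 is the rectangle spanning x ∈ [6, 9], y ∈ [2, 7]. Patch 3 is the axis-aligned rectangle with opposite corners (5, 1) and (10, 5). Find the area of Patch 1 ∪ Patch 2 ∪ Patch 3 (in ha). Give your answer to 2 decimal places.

34.00

By inclusion–exclusion:
Individual areas: |Patch 1| = 16, |Patch 2| = 15, |Patch 3| = 20.
|Patch 1∩Patch 2|: x∈[6,9], y∈[4,6] → 3·2 = 6.
|Patch 1∩Patch 3|: x∈[5,10], y∈[4,5] → 5·1 = 5.
|Patch 2∩Patch 3|: x∈[6,9], y∈[2,5] → 3·3 = 9.
|Patch 1∩Patch 2∩Patch 3| = 3.
|Patch 1 ∪ Patch 2 ∪ Patch 3| = 51 − 20 + 3 = 34.00.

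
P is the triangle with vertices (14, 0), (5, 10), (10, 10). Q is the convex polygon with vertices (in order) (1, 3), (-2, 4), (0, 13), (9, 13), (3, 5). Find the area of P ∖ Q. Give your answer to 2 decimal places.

|P| = 25, |P∩Q| = 0.928.
|P ∖ Q| = |P| − |P∩Q| = 25 − 0.928 = 24.07.

24.07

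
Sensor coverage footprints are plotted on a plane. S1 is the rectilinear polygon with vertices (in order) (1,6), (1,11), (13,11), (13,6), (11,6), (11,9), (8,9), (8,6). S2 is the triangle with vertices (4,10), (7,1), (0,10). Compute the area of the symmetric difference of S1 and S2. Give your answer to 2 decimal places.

|S1| = 51, |S2| = 18, |S1∩S2| = 11.8016.
|S1 △ S2| = |S1| + |S2| − 2·|S1∩S2| = 51 + 18 − 23.6032 = 45.40.

45.40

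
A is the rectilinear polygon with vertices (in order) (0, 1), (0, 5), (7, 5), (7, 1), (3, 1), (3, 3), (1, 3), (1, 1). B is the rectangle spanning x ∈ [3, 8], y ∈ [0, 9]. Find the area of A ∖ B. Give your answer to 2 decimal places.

8.00

|A| = 24, |A∩B| = 16.
|A ∖ B| = |A| − |A∩B| = 24 − 16 = 8.00.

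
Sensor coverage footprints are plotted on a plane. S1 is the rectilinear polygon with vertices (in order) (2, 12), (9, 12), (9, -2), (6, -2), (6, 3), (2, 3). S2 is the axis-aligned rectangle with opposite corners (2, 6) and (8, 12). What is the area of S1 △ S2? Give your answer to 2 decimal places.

|S1| = 78, |S2| = 36, |S1∩S2| = 36.
|S1 △ S2| = |S1| + |S2| − 2·|S1∩S2| = 78 + 36 − 72 = 42.00.

42.00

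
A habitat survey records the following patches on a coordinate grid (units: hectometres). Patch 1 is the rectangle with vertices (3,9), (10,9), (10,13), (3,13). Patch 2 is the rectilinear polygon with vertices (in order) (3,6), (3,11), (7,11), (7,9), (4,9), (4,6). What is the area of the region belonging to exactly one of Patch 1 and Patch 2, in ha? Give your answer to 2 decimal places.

23.00

|Patch 1| = 28, |Patch 2| = 11, |Patch 1∩Patch 2| = 8.
|Patch 1 △ Patch 2| = |Patch 1| + |Patch 2| − 2·|Patch 1∩Patch 2| = 28 + 11 − 16 = 23.00.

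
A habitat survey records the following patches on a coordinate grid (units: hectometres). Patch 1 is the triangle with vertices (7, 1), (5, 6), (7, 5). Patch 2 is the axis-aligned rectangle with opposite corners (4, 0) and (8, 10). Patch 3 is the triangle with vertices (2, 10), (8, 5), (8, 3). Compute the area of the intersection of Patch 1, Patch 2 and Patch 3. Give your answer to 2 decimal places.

0.52

The intersection is the polygon with vertices (7,5), (7,4.167), (5.75,5.625).
By the shoelace formula its area is 0.52.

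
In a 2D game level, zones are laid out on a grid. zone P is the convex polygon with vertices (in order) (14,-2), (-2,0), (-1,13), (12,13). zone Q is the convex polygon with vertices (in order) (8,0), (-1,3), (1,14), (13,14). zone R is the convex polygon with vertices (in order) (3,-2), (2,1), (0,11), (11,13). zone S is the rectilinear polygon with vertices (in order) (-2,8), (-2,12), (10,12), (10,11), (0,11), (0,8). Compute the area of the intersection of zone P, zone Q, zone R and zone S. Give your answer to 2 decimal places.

7.23

The intersection is the polygon with vertices (0.47,11.085), (5.5,12), (10,12), (10,11.125), (9.933,11), (0.455,11).
By the shoelace formula its area is 7.23.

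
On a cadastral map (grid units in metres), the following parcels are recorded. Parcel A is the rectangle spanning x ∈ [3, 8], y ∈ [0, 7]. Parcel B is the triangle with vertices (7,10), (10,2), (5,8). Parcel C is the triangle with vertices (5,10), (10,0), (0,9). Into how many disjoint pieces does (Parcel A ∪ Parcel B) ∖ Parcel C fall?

2

(Parcel A ∪ Parcel B) ∖ Parcel C splits into 2 disjoint pieces (area 20.25, area 9.2667).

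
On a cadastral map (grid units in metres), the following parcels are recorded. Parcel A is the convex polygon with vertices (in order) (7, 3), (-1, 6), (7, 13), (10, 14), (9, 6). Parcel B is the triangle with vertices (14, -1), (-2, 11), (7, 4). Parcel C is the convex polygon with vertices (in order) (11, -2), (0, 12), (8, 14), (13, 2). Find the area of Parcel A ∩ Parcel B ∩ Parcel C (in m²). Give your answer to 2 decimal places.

0.57

The intersection is the polygon with vertices (7.556,3.833), (7.452,3.677), (7,4), (5.163,5.429), (4.783,5.913).
By the shoelace formula its area is 0.57.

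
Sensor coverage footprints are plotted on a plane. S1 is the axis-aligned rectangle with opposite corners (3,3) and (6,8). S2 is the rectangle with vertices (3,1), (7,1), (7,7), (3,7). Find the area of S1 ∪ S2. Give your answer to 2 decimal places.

By inclusion–exclusion:
Individual areas: |S1| = 15, |S2| = 24.
|S1∩S2|: x∈[3,6], y∈[3,7] → 3·4 = 12.
|S1 ∪ S2| = 39 − 12 = 27.00.

27.00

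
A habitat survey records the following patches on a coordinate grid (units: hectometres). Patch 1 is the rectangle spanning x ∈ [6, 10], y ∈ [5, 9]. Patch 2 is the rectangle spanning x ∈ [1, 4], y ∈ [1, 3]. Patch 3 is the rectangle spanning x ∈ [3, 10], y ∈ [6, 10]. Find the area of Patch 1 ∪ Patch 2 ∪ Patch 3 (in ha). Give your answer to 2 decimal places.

By inclusion–exclusion:
Individual areas: |Patch 1| = 16, |Patch 2| = 6, |Patch 3| = 28.
|Patch 1∩Patch 2| = 0 (no overlap).
|Patch 1∩Patch 3|: x∈[6,10], y∈[6,9] → 4·3 = 12.
|Patch 2∩Patch 3| = 0 (no overlap).
|Patch 1∩Patch 2∩Patch 3| = 0.
|Patch 1 ∪ Patch 2 ∪ Patch 3| = 50 − 12 + 0 = 38.00.

38.00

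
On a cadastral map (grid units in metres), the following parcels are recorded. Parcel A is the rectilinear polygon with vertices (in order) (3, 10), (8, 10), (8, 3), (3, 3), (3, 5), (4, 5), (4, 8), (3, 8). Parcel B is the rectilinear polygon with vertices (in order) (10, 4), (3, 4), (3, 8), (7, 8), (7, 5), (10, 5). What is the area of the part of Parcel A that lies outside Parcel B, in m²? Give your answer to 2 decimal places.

|Parcel A| = 32, |Parcel A∩Parcel B| = 14.
|Parcel A ∖ Parcel B| = |Parcel A| − |Parcel A∩Parcel B| = 32 − 14 = 18.00.

18.00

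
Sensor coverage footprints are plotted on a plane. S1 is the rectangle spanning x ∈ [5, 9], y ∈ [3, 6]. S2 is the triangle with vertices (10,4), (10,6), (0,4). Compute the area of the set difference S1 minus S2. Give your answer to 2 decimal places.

6.40

|S1| = 12, |S1∩S2| = 5.6.
|S1 ∖ S2| = |S1| − |S1∩S2| = 12 − 5.6 = 6.40.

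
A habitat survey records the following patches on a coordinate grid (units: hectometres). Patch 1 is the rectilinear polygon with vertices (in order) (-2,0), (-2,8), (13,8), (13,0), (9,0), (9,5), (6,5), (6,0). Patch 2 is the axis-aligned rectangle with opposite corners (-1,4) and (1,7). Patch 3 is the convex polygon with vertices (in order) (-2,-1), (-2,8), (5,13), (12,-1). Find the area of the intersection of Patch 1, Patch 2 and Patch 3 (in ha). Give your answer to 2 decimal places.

The intersection is the polygon with vertices (-1,7), (1,7), (1,4), (-1,4).
By the shoelace formula its area is 6.00.

6.00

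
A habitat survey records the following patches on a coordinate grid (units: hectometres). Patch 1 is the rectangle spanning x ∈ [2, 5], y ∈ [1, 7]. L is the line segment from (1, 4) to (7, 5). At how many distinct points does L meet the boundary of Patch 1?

2

The segment meets the boundary at (5,4.667), (2,4.167).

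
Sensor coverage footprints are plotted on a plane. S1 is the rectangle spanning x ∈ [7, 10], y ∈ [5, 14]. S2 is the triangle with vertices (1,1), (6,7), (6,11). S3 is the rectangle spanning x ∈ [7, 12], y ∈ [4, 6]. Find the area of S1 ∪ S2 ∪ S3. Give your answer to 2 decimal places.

By inclusion–exclusion:
Individual areas: |S1| = 27, |S2| = 10, |S3| = 10.
|S1∩S2| = 0.
|S1∩S3|: x∈[7,10], y∈[5,6] → 3·1 = 3.
|S2∩S3| = 0.
|S1∩S2∩S3| = 0.
|S1 ∪ S2 ∪ S3| = 47 − 3 + 0 = 44.00.

44.00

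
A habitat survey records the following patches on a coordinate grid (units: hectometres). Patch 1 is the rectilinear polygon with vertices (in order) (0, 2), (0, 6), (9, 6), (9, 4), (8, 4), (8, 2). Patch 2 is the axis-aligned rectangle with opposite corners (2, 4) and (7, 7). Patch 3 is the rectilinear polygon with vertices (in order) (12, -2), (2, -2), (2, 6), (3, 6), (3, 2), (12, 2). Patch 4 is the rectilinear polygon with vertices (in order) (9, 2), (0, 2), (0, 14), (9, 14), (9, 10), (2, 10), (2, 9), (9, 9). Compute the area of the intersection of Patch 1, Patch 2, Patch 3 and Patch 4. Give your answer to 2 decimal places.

The intersection is the polygon with vertices (2,6), (3,6), (3,4), (2,4).
By the shoelace formula its area is 2.00.

2.00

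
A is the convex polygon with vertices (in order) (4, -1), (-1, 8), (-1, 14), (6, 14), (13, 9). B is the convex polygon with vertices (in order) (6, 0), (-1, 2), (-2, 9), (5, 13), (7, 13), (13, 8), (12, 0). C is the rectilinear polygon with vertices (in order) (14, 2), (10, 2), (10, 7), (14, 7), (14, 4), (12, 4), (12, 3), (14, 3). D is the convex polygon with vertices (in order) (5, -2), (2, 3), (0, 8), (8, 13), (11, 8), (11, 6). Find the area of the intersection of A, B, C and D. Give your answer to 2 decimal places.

The intersection is the polygon with vertices (10,7), (11,7), (11,6.778), (10,5.667).
By the shoelace formula its area is 0.78.

0.78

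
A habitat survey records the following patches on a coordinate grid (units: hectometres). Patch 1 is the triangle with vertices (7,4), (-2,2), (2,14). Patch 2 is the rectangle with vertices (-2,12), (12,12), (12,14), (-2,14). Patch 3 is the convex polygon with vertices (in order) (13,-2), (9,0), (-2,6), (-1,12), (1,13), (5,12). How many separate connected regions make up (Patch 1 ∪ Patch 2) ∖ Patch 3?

2

(Patch 1 ∪ Patch 2) ∖ Patch 3 splits into 2 disjoint pieces (area 8.1646, area 25).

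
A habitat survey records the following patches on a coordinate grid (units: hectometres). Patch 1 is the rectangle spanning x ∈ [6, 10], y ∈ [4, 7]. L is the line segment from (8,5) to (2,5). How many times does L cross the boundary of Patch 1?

The segment meets the boundary at (6,5).

1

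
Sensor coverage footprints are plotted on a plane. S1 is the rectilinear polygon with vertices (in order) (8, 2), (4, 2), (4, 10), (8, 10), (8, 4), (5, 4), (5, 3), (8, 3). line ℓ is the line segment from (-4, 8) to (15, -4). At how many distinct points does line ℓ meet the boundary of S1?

2

The segment meets the boundary at (5.5,2), (4,2.947).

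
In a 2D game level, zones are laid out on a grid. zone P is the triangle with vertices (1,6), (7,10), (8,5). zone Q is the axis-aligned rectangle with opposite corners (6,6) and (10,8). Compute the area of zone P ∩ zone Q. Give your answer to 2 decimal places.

3.20

The intersection is the polygon with vertices (7.8,6), (6,6), (6,8), (7.4,8).
By the shoelace formula its area is 3.20.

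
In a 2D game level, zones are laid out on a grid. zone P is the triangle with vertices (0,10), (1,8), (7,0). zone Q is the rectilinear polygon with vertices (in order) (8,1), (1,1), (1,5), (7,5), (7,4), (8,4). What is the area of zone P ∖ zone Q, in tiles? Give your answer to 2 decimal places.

1.40

|zone P| = 2, |zone P∩zone Q| = 0.6.
|zone P ∖ zone Q| = |zone P| − |zone P∩zone Q| = 2 − 0.6 = 1.40.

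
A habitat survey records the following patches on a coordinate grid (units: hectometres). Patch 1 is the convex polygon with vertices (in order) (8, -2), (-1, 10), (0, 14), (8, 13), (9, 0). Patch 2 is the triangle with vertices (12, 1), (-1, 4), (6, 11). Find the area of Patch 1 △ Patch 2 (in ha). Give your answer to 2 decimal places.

|Patch 1| = 91.5, |Patch 2| = 56, |Patch 1∩Patch 2| = 39.4511.
|Patch 1 △ Patch 2| = |Patch 1| + |Patch 2| − 2·|Patch 1∩Patch 2| = 91.5 + 56 − 78.9021 = 68.60.

68.60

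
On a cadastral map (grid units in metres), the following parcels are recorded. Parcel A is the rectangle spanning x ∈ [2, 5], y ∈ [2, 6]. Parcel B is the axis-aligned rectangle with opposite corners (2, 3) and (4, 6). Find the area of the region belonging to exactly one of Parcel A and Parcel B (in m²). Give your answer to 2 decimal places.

6.00

|Parcel A∩Parcel B|: x∈[2,4], y∈[3,6] → 2·3 = 6.
|Parcel A △ Parcel B| = |Parcel A| + |Parcel B| − 2·|Parcel A∩Parcel B| = 12 + 6 − 12 = 6.00.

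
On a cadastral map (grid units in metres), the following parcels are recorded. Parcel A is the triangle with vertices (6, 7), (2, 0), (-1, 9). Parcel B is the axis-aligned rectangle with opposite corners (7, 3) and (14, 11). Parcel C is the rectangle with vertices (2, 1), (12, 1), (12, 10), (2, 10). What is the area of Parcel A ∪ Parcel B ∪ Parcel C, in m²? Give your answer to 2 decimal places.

123.50

By inclusion–exclusion:
Individual areas: |Parcel A| = 28.5, |Parcel B| = 56, |Parcel C| = 90.
|Parcel A∩Parcel B| = 0.
|Parcel A∩Parcel C| = 16.
|Parcel B∩Parcel C|: x∈[7,12], y∈[3,10] → 5·7 = 35.
|Parcel A∩Parcel B∩Parcel C| = 0.
|Parcel A ∪ Parcel B ∪ Parcel C| = 174.5 − 51 + 0 = 123.50.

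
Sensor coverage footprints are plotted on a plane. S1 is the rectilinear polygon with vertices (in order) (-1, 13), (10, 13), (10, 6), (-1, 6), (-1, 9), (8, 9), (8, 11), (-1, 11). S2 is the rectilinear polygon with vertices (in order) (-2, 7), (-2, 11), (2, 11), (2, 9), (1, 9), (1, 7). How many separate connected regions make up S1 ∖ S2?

1

S1 ∖ S2 is a single connected region.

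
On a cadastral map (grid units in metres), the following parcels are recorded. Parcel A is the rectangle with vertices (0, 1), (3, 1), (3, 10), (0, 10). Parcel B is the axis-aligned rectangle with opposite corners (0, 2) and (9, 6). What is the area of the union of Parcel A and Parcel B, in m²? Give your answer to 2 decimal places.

By inclusion–exclusion:
Individual areas: |Parcel A| = 27, |Parcel B| = 36.
|Parcel A∩Parcel B|: x∈[0,3], y∈[2,6] → 3·4 = 12.
|Parcel A ∪ Parcel B| = 63 − 12 = 51.00.

51.00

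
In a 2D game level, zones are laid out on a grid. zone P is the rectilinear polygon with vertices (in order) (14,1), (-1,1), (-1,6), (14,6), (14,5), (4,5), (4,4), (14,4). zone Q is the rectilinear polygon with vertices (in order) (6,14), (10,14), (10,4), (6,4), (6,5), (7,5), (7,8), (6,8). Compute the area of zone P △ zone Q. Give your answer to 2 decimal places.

|zone P| = 65, |zone Q| = 37, |zone P∩zone Q| = 3.
|zone P △ zone Q| = |zone P| + |zone Q| − 2·|zone P∩zone Q| = 65 + 37 − 6 = 96.00.

96.00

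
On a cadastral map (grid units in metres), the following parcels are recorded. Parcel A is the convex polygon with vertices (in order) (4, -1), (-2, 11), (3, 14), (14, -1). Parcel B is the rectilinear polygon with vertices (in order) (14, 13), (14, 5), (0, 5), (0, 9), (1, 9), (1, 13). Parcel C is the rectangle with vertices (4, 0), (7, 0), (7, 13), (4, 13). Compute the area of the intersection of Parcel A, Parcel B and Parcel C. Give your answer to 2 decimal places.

16.77

The intersection is the polygon with vertices (7,8.546), (7,5), (4,5), (4,12.636).
By the shoelace formula its area is 16.77.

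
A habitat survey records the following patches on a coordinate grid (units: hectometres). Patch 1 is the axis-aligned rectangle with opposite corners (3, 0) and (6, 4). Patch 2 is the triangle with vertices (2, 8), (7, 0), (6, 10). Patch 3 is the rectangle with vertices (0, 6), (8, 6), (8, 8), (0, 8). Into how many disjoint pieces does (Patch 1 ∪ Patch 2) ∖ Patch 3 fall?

(Patch 1 ∪ Patch 2) ∖ Patch 3 splits into 2 disjoint pieces (area 19.65, area 4.2).

2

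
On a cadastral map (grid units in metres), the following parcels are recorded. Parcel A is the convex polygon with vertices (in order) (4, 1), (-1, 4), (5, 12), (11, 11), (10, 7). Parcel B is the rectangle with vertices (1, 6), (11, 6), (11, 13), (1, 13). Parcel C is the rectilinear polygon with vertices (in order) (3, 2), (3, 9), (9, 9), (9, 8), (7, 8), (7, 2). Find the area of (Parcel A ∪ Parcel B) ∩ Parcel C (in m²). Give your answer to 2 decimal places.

The region (Parcel A ∪ Parcel B) ∩ Parcel C is the polygon with vertices (5,2), (3,2), (3,9), (9,9), (9,8), (7,8), (7,4).
By the shoelace formula its area is 28.00.

28.00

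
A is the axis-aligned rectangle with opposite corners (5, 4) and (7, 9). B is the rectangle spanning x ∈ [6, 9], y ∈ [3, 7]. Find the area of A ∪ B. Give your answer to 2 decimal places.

By inclusion–exclusion:
Individual areas: |A| = 10, |B| = 12.
|A∩B|: x∈[6,7], y∈[4,7] → 1·3 = 3.
|A ∪ B| = 22 − 3 = 19.00.

19.00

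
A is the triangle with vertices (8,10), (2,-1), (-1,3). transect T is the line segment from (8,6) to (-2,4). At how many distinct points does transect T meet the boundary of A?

The segment meets the boundary at (1.077,4.615), (5.551,5.51).

2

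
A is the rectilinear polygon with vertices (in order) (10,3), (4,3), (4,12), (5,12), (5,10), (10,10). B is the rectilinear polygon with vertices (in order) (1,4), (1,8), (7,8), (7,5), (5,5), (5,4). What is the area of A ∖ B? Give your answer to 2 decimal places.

|A| = 44, |A∩B| = 10.
|A ∖ B| = |A| − |A∩B| = 44 − 10 = 34.00.

34.00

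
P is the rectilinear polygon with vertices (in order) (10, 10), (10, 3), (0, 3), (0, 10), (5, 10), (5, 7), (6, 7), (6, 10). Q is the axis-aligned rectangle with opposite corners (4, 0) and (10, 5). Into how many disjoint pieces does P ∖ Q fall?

P ∖ Q is a single connected region.

1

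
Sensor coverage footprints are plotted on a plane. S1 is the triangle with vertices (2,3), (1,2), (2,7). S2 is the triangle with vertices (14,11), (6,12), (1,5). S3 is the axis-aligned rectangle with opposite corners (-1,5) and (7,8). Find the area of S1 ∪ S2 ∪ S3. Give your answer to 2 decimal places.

By inclusion–exclusion:
Individual areas: |S1| = 2, |S2| = 30.5, |S3| = 24.
|S1∩S2| = 0.2108.
|S1∩S3| = 0.4.
|S2∩S3| = 6.478.
|S1∩S2∩S3| = 0.2108.
|S1 ∪ S2 ∪ S3| = 56.5 − 7.0888 + 0.2108 = 49.62.

49.62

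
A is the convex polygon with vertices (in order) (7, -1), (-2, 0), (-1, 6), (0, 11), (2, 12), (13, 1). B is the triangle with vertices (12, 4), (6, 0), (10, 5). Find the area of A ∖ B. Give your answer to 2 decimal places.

|A| = 110.5, |A∩B| = 4.9778.
|A ∖ B| = |A| − |A∩B| = 110.5 − 4.9778 = 105.52.

105.52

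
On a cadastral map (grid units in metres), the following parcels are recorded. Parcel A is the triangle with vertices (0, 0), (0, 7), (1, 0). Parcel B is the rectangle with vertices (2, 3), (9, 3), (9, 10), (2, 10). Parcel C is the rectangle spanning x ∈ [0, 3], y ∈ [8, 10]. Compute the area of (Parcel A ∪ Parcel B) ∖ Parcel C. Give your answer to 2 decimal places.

50.50

|Parcel A ∪ Parcel B| = 52.5.
|(Parcel A ∪ Parcel B) ∩ Parcel C| = 2.
|(Parcel A ∪ Parcel B) ∖ Parcel C| = 52.5 − 2 = 50.50.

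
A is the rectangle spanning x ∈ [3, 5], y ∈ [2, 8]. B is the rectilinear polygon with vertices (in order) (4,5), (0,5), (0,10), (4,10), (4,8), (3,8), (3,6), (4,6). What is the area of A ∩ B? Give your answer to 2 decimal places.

1.00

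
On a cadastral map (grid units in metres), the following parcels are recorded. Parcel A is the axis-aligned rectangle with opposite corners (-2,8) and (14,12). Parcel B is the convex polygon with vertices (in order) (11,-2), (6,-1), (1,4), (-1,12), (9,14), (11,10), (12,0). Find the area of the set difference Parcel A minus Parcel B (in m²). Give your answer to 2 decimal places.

|Parcel A| = 64, |Parcel A∩Parcel B| = 45.2.
|Parcel A ∖ Parcel B| = |Parcel A| − |Parcel A∩Parcel B| = 64 − 45.2 = 18.80.

18.80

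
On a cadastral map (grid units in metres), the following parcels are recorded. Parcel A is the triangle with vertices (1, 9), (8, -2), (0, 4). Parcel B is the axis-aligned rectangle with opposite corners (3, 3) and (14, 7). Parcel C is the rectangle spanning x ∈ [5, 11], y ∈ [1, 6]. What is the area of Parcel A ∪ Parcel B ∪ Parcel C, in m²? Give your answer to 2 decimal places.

75.47

By inclusion–exclusion:
Individual areas: |Parcel A| = 23, |Parcel B| = 44, |Parcel C| = 30.
|Parcel A∩Parcel B| = 2.5974.
|Parcel A∩Parcel C| = 0.9351.
|Parcel B∩Parcel C|: x∈[5,11], y∈[3,6] → 6·3 = 18.
|Parcel A∩Parcel B∩Parcel C| = 0.
|Parcel A ∪ Parcel B ∪ Parcel C| = 97 − 21.5325 + 0 = 75.47.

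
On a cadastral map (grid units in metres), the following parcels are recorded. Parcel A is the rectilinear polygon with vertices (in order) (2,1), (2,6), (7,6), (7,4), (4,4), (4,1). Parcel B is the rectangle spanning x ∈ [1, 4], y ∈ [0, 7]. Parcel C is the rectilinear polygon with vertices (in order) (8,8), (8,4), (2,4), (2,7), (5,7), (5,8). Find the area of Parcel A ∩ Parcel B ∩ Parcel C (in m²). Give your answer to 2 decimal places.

4.00

The intersection is the polygon with vertices (4,6), (4,4), (2,4), (2,6).
By the shoelace formula its area is 4.00.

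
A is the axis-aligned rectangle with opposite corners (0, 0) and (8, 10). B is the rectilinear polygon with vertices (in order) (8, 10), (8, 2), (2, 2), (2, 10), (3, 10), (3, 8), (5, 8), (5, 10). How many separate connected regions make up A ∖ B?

2

A ∖ B splits into 2 disjoint pieces (area 32, area 4).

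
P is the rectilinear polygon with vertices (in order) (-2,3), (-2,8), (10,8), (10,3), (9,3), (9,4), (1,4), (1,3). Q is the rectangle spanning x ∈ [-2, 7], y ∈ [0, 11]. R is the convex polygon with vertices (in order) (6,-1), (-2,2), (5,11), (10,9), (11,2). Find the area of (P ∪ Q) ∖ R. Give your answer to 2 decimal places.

|P ∪ Q| = 112.
|(P ∪ Q) ∩ R| = 74.3667.
|(P ∪ Q) ∖ R| = 112 − 74.3667 = 37.63.

37.63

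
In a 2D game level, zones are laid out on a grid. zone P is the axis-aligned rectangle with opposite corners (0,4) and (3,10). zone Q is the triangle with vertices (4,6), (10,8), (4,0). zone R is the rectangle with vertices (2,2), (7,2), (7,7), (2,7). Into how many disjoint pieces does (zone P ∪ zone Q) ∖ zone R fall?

3

(zone P ∪ zone Q) ∖ zone R splits into 3 disjoint pieces (area 15, area 4.5, area 1.5).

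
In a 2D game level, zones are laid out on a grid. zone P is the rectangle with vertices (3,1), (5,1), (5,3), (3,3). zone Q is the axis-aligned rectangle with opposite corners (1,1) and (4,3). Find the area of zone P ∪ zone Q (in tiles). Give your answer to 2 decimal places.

By inclusion–exclusion:
Individual areas: |zone P| = 4, |zone Q| = 6.
|zone P∩zone Q|: x∈[3,4], y∈[1,3] → 1·2 = 2.
|zone P ∪ zone Q| = 10 − 2 = 8.00.

8.00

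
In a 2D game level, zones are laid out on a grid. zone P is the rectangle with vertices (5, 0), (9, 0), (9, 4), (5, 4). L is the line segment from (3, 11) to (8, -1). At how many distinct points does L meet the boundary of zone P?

2

The segment meets the boundary at (7.583,0), (5.917,4).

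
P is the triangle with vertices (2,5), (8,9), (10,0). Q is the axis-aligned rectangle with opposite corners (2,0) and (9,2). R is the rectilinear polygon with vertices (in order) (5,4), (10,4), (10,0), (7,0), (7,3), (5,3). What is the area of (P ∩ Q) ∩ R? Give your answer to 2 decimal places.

The region (P ∩ Q) ∩ R is the polygon with vertices (9,2), (9,0.625), (7,1.875), (7,2).
By the shoelace formula its area is 1.50.

1.50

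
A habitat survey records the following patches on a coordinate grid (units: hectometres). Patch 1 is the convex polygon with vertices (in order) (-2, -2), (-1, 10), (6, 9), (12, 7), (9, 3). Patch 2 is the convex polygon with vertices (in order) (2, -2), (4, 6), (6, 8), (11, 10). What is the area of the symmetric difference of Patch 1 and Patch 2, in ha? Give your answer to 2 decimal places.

|Patch 1| = 98, |Patch 2| = 27, |Patch 1∩Patch 2| = 22.8702.
|Patch 1 △ Patch 2| = |Patch 1| + |Patch 2| − 2·|Patch 1∩Patch 2| = 98 + 27 − 45.7403 = 79.26.

79.26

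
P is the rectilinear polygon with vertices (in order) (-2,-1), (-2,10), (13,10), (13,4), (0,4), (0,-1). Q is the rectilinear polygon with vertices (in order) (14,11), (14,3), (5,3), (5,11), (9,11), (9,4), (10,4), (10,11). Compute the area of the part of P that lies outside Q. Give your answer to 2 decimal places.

|P| = 100, |P∩Q| = 42.
|P ∖ Q| = |P| − |P∩Q| = 100 − 42 = 58.00.

58.00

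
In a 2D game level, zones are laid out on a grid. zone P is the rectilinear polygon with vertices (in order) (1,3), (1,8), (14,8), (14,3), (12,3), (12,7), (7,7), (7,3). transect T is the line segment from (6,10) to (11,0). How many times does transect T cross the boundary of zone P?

2

The segment meets the boundary at (7,8), (7.5,7).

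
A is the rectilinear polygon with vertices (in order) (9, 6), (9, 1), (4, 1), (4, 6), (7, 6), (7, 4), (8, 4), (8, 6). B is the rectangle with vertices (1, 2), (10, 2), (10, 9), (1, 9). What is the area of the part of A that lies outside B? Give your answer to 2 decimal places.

|A| = 23, |A∩B| = 18.
|A ∖ B| = |A| − |A∩B| = 23 − 18 = 5.00.

5.00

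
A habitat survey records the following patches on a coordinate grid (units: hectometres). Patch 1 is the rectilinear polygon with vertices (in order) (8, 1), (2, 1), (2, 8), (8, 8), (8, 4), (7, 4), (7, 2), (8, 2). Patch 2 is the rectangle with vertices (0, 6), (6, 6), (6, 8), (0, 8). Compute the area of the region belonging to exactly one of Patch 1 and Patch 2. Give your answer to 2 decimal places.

|Patch 1| = 40, |Patch 2| = 12, |Patch 1∩Patch 2| = 8.
|Patch 1 △ Patch 2| = |Patch 1| + |Patch 2| − 2·|Patch 1∩Patch 2| = 40 + 12 − 16 = 36.00.

36.00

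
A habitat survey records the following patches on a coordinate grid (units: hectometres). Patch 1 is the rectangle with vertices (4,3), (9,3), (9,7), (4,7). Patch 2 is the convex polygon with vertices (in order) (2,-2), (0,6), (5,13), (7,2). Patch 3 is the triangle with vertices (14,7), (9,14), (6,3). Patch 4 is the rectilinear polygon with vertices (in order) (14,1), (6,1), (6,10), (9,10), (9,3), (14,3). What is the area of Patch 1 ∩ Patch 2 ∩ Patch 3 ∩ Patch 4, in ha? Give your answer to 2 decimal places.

0.58

The intersection is the polygon with vertices (6,3), (6.491,4.8), (6.75,3.375).
By the shoelace formula its area is 0.58.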